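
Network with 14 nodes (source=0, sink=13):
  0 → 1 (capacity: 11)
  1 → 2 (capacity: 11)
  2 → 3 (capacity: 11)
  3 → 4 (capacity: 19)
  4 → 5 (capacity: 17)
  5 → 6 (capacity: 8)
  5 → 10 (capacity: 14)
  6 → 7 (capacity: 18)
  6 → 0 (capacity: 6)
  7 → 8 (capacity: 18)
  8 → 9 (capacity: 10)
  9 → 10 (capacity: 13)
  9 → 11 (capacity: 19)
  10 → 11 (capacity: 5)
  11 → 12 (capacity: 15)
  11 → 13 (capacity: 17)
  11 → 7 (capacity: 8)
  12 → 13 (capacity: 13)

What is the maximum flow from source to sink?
Maximum flow = 11

Max flow: 11

Flow assignment:
  0 → 1: 11/11
  1 → 2: 11/11
  2 → 3: 11/11
  3 → 4: 11/19
  4 → 5: 11/17
  5 → 6: 6/8
  5 → 10: 5/14
  6 → 7: 6/18
  7 → 8: 6/18
  8 → 9: 6/10
  9 → 11: 6/19
  10 → 11: 5/5
  11 → 13: 11/17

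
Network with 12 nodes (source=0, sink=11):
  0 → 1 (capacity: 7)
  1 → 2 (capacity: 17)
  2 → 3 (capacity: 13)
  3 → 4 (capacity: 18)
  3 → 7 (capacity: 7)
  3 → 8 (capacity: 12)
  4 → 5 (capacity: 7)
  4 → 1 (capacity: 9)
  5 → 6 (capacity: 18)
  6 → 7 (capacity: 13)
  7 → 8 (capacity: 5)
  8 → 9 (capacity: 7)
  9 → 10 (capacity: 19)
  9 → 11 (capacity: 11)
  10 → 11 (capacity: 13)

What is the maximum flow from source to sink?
Maximum flow = 7

Max flow: 7

Flow assignment:
  0 → 1: 7/7
  1 → 2: 7/17
  2 → 3: 7/13
  3 → 8: 7/12
  8 → 9: 7/7
  9 → 11: 7/11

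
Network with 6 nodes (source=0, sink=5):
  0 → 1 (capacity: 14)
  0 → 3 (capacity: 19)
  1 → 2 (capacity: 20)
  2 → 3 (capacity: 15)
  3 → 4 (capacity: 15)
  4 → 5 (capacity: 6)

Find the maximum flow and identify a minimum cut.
Max flow = 6, Min cut edges: (4,5)

Maximum flow: 6
Minimum cut: (4,5)
Partition: S = [0, 1, 2, 3, 4], T = [5]

Max-flow min-cut theorem verified: both equal 6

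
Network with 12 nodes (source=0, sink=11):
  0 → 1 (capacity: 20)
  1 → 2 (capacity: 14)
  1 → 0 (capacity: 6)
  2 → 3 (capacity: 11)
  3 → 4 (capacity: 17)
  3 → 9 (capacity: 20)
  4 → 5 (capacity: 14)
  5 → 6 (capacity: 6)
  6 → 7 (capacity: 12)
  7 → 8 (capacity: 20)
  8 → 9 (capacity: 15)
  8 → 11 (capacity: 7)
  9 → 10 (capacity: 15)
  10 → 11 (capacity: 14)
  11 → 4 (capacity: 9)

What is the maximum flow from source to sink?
Maximum flow = 11

Max flow: 11

Flow assignment:
  0 → 1: 11/20
  1 → 2: 11/14
  2 → 3: 11/11
  3 → 9: 11/20
  9 → 10: 11/15
  10 → 11: 11/14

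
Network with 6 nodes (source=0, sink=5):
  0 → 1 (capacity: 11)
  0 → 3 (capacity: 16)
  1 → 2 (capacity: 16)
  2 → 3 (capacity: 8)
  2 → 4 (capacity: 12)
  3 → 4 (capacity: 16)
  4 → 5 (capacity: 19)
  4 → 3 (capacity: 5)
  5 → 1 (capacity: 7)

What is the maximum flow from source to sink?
Maximum flow = 19

Max flow: 19

Flow assignment:
  0 → 1: 3/11
  0 → 3: 16/16
  1 → 2: 3/16
  2 → 4: 3/12
  3 → 4: 16/16
  4 → 5: 19/19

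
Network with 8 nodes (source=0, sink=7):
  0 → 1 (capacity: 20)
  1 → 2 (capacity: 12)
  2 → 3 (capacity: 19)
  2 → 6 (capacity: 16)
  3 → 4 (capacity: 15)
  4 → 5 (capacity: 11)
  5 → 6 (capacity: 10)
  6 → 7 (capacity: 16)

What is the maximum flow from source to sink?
Maximum flow = 12

Max flow: 12

Flow assignment:
  0 → 1: 12/20
  1 → 2: 12/12
  2 → 6: 12/16
  6 → 7: 12/16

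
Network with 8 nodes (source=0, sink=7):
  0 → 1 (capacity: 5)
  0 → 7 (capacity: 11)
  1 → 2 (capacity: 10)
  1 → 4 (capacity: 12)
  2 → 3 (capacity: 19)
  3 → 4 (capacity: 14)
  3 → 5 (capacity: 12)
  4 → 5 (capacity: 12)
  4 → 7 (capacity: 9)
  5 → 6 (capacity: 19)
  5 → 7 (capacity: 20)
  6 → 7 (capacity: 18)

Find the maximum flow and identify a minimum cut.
Max flow = 16, Min cut edges: (0,1), (0,7)

Maximum flow: 16
Minimum cut: (0,1), (0,7)
Partition: S = [0], T = [1, 2, 3, 4, 5, 6, 7]

Max-flow min-cut theorem verified: both equal 16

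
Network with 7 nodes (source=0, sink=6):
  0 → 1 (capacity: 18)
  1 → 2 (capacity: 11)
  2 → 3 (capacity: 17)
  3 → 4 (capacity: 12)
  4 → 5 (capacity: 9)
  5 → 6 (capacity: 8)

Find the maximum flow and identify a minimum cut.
Max flow = 8, Min cut edges: (5,6)

Maximum flow: 8
Minimum cut: (5,6)
Partition: S = [0, 1, 2, 3, 4, 5], T = [6]

Max-flow min-cut theorem verified: both equal 8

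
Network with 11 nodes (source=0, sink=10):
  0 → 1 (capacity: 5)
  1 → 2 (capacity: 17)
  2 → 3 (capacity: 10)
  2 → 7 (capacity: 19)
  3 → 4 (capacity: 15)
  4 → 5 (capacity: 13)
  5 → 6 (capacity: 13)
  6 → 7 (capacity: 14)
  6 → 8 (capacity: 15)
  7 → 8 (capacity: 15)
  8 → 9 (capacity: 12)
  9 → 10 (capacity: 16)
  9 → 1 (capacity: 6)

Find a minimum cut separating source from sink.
Min cut value = 5, edges: (0,1)

Min cut value: 5
Partition: S = [0], T = [1, 2, 3, 4, 5, 6, 7, 8, 9, 10]
Cut edges: (0,1)

By max-flow min-cut theorem, max flow = min cut = 5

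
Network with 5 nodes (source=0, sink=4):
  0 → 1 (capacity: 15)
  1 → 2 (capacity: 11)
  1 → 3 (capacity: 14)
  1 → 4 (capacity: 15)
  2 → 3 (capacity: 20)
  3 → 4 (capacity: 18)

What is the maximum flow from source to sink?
Maximum flow = 15

Max flow: 15

Flow assignment:
  0 → 1: 15/15
  1 → 4: 15/15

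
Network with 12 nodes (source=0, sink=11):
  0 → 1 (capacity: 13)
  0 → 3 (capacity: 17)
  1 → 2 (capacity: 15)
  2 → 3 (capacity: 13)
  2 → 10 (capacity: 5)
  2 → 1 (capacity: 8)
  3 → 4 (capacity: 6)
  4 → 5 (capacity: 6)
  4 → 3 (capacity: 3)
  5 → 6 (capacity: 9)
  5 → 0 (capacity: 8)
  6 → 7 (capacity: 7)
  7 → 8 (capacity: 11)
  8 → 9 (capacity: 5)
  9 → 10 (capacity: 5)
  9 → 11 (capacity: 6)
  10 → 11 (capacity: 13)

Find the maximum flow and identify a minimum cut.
Max flow = 10, Min cut edges: (2,10), (8,9)

Maximum flow: 10
Minimum cut: (2,10), (8,9)
Partition: S = [0, 1, 2, 3, 4, 5, 6, 7, 8], T = [9, 10, 11]

Max-flow min-cut theorem verified: both equal 10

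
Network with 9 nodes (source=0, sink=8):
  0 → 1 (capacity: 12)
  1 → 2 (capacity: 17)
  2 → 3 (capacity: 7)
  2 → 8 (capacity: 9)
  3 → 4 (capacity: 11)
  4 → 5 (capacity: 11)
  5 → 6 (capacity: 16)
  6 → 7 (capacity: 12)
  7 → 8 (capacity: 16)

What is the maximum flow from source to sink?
Maximum flow = 12

Max flow: 12

Flow assignment:
  0 → 1: 12/12
  1 → 2: 12/17
  2 → 3: 3/7
  2 → 8: 9/9
  3 → 4: 3/11
  4 → 5: 3/11
  5 → 6: 3/16
  6 → 7: 3/12
  7 → 8: 3/16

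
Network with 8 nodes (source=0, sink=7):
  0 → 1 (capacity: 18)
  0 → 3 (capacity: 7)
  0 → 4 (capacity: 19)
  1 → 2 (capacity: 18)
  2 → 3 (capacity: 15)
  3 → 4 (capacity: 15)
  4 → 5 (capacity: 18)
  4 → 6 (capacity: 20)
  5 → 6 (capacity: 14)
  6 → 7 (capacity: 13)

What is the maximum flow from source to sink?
Maximum flow = 13

Max flow: 13

Flow assignment:
  0 → 1: 13/18
  1 → 2: 13/18
  2 → 3: 13/15
  3 → 4: 13/15
  4 → 6: 13/20
  6 → 7: 13/13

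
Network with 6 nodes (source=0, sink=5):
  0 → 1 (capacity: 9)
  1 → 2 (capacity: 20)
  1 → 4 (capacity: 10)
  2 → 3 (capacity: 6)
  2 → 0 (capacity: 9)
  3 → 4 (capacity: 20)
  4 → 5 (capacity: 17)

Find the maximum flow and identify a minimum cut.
Max flow = 9, Min cut edges: (0,1)

Maximum flow: 9
Minimum cut: (0,1)
Partition: S = [0], T = [1, 2, 3, 4, 5]

Max-flow min-cut theorem verified: both equal 9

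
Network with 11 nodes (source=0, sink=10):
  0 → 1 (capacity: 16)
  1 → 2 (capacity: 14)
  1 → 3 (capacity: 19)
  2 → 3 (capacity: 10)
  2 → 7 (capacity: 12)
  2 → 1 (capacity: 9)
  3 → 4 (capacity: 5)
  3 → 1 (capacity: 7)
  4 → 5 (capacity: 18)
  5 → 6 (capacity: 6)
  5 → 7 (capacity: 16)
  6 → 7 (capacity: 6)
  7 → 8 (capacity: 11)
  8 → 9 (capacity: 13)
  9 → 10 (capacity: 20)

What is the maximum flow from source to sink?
Maximum flow = 11

Max flow: 11

Flow assignment:
  0 → 1: 11/16
  1 → 2: 9/14
  1 → 3: 2/19
  2 → 3: 2/10
  2 → 7: 7/12
  3 → 4: 4/5
  4 → 5: 4/18
  5 → 7: 4/16
  7 → 8: 11/11
  8 → 9: 11/13
  9 → 10: 11/20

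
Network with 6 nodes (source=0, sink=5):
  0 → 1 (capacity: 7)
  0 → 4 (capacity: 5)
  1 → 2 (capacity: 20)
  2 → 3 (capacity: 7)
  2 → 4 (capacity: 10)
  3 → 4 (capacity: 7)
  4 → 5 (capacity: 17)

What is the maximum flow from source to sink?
Maximum flow = 12

Max flow: 12

Flow assignment:
  0 → 1: 7/7
  0 → 4: 5/5
  1 → 2: 7/20
  2 → 4: 7/10
  4 → 5: 12/17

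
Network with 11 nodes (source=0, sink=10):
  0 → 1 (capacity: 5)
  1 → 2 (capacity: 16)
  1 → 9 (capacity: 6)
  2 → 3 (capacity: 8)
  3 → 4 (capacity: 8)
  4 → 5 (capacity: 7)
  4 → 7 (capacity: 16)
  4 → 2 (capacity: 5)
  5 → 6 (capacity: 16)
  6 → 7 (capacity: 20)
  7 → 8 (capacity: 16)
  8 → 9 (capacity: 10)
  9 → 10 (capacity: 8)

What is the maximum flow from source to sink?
Maximum flow = 5

Max flow: 5

Flow assignment:
  0 → 1: 5/5
  1 → 9: 5/6
  9 → 10: 5/8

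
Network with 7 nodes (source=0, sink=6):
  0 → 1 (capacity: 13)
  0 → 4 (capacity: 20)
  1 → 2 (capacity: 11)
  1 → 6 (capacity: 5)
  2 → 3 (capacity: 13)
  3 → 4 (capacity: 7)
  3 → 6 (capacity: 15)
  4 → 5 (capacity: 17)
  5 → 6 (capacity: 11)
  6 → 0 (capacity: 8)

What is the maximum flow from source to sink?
Maximum flow = 24

Max flow: 24

Flow assignment:
  0 → 1: 13/13
  0 → 4: 11/20
  1 → 2: 8/11
  1 → 6: 5/5
  2 → 3: 8/13
  3 → 6: 8/15
  4 → 5: 11/17
  5 → 6: 11/11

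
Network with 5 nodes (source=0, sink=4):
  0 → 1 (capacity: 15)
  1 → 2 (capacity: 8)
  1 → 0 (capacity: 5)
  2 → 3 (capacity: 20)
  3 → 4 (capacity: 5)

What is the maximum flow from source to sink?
Maximum flow = 5

Max flow: 5

Flow assignment:
  0 → 1: 5/15
  1 → 2: 5/8
  2 → 3: 5/20
  3 → 4: 5/5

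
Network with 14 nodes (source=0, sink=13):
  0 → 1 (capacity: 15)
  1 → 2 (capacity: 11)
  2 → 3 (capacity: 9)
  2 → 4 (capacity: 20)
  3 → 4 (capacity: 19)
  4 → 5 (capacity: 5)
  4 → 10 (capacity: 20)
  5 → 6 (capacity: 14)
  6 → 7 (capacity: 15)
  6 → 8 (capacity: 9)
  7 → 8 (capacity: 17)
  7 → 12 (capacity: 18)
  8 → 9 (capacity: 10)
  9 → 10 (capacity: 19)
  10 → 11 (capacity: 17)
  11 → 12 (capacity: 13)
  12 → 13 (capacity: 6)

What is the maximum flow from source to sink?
Maximum flow = 6

Max flow: 6

Flow assignment:
  0 → 1: 6/15
  1 → 2: 6/11
  2 → 4: 6/20
  4 → 10: 6/20
  10 → 11: 6/17
  11 → 12: 6/13
  12 → 13: 6/6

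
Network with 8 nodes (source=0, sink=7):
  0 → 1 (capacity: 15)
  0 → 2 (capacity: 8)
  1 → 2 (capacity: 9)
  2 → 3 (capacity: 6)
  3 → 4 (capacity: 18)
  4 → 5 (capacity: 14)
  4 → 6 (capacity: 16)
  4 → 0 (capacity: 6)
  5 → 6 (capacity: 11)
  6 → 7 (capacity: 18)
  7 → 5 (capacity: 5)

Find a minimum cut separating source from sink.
Min cut value = 6, edges: (2,3)

Min cut value: 6
Partition: S = [0, 1, 2], T = [3, 4, 5, 6, 7]
Cut edges: (2,3)

By max-flow min-cut theorem, max flow = min cut = 6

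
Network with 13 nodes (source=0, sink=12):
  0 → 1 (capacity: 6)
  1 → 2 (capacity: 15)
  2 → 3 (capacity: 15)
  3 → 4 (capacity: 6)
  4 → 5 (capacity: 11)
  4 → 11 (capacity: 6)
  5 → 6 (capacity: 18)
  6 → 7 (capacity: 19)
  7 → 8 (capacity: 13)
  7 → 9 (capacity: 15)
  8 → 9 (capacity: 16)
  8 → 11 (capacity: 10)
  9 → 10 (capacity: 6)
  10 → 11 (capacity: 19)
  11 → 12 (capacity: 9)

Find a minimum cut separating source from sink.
Min cut value = 6, edges: (3,4)

Min cut value: 6
Partition: S = [0, 1, 2, 3], T = [4, 5, 6, 7, 8, 9, 10, 11, 12]
Cut edges: (3,4)

By max-flow min-cut theorem, max flow = min cut = 6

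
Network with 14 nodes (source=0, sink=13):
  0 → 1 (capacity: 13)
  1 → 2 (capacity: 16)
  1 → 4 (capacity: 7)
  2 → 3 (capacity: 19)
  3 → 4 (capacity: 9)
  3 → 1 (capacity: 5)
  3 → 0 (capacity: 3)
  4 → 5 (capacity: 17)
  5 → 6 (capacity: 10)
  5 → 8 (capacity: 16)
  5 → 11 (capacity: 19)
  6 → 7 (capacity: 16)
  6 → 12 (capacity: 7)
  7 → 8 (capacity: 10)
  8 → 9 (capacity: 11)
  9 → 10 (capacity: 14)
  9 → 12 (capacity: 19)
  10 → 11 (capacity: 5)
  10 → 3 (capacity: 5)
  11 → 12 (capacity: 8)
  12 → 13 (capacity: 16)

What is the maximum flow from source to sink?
Maximum flow = 13

Max flow: 13

Flow assignment:
  0 → 1: 13/13
  1 → 2: 6/16
  1 → 4: 7/7
  2 → 3: 6/19
  3 → 4: 6/9
  4 → 5: 13/17
  5 → 6: 7/10
  5 → 11: 6/19
  6 → 12: 7/7
  11 → 12: 6/8
  12 → 13: 13/16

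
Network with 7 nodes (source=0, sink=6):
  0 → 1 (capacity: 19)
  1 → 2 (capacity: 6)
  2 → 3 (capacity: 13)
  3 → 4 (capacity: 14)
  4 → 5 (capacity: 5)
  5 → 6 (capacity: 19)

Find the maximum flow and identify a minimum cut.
Max flow = 5, Min cut edges: (4,5)

Maximum flow: 5
Minimum cut: (4,5)
Partition: S = [0, 1, 2, 3, 4], T = [5, 6]

Max-flow min-cut theorem verified: both equal 5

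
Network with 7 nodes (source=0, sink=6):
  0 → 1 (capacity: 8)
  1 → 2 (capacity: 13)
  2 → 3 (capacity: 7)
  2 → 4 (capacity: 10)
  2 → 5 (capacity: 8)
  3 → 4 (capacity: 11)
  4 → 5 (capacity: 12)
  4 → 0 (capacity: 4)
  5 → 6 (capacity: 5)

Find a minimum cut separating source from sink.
Min cut value = 5, edges: (5,6)

Min cut value: 5
Partition: S = [0, 1, 2, 3, 4, 5], T = [6]
Cut edges: (5,6)

By max-flow min-cut theorem, max flow = min cut = 5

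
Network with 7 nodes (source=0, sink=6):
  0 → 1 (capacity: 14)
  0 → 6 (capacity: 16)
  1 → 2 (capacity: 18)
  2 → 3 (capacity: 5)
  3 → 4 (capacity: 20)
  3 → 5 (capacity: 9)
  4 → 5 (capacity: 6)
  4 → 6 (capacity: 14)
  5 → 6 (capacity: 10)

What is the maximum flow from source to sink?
Maximum flow = 21

Max flow: 21

Flow assignment:
  0 → 1: 5/14
  0 → 6: 16/16
  1 → 2: 5/18
  2 → 3: 5/5
  3 → 4: 5/20
  4 → 6: 5/14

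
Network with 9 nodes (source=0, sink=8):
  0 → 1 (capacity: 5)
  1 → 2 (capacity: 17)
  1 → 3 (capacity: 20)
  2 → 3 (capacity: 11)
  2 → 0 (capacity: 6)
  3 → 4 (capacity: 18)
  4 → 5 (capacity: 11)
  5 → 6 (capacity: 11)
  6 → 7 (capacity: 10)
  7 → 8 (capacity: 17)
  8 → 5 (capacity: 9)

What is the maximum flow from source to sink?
Maximum flow = 5

Max flow: 5

Flow assignment:
  0 → 1: 5/5
  1 → 3: 5/20
  3 → 4: 5/18
  4 → 5: 5/11
  5 → 6: 5/11
  6 → 7: 5/10
  7 → 8: 5/17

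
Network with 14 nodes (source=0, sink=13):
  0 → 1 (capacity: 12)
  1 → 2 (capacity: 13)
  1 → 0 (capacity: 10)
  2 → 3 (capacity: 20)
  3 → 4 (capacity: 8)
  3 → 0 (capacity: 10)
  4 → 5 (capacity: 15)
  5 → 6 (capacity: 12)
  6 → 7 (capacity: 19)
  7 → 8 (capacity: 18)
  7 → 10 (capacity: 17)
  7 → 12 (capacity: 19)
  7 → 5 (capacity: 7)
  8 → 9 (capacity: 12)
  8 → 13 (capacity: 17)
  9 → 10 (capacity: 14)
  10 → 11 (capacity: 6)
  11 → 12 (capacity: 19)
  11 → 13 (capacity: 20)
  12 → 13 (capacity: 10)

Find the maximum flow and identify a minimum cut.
Max flow = 8, Min cut edges: (3,4)

Maximum flow: 8
Minimum cut: (3,4)
Partition: S = [0, 1, 2, 3], T = [4, 5, 6, 7, 8, 9, 10, 11, 12, 13]

Max-flow min-cut theorem verified: both equal 8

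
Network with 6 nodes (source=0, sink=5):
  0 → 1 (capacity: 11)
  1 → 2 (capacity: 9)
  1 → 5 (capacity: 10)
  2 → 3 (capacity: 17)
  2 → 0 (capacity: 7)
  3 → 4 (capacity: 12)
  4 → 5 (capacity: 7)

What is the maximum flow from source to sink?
Maximum flow = 11

Max flow: 11

Flow assignment:
  0 → 1: 11/11
  1 → 2: 1/9
  1 → 5: 10/10
  2 → 3: 1/17
  3 → 4: 1/12
  4 → 5: 1/7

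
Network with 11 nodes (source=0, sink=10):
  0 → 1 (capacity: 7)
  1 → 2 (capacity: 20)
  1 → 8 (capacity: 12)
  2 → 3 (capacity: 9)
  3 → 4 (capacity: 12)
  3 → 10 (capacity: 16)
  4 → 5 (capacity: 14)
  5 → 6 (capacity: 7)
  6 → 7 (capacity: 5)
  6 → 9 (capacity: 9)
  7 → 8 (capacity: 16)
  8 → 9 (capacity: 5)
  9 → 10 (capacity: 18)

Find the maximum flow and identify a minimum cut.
Max flow = 7, Min cut edges: (0,1)

Maximum flow: 7
Minimum cut: (0,1)
Partition: S = [0], T = [1, 2, 3, 4, 5, 6, 7, 8, 9, 10]

Max-flow min-cut theorem verified: both equal 7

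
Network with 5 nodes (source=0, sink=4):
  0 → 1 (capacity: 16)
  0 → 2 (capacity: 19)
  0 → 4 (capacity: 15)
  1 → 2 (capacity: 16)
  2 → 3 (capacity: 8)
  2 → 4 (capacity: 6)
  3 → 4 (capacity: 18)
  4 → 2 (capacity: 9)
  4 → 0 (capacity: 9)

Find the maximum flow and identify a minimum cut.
Max flow = 29, Min cut edges: (0,4), (2,3), (2,4)

Maximum flow: 29
Minimum cut: (0,4), (2,3), (2,4)
Partition: S = [0, 1, 2], T = [3, 4]

Max-flow min-cut theorem verified: both equal 29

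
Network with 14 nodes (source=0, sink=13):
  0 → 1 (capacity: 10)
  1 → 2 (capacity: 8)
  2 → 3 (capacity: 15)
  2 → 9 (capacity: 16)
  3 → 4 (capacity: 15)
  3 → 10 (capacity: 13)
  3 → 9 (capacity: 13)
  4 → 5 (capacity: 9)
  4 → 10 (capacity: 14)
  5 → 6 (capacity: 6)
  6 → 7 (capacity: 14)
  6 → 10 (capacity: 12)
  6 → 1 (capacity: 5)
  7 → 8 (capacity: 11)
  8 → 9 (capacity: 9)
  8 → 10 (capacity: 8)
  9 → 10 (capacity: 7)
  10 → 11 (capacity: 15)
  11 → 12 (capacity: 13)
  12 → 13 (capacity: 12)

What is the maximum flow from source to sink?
Maximum flow = 8

Max flow: 8

Flow assignment:
  0 → 1: 8/10
  1 → 2: 8/8
  2 → 3: 8/15
  3 → 10: 8/13
  10 → 11: 8/15
  11 → 12: 8/13
  12 → 13: 8/12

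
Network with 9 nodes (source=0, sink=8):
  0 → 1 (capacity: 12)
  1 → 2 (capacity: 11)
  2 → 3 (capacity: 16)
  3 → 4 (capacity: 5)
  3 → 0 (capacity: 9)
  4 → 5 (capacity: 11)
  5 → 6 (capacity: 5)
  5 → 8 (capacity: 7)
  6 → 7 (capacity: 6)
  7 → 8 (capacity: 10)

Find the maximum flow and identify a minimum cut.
Max flow = 5, Min cut edges: (3,4)

Maximum flow: 5
Minimum cut: (3,4)
Partition: S = [0, 1, 2, 3], T = [4, 5, 6, 7, 8]

Max-flow min-cut theorem verified: both equal 5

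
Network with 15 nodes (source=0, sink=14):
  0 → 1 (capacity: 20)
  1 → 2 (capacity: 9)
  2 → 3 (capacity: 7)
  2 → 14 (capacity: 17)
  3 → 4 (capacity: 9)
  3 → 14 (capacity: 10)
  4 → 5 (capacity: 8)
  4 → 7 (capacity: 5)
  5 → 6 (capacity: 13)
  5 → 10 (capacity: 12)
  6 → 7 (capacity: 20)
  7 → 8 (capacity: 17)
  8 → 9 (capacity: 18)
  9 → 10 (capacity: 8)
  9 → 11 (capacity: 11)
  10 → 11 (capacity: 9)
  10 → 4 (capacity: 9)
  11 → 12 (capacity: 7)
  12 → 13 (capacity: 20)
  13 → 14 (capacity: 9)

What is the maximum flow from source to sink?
Maximum flow = 9

Max flow: 9

Flow assignment:
  0 → 1: 9/20
  1 → 2: 9/9
  2 → 14: 9/17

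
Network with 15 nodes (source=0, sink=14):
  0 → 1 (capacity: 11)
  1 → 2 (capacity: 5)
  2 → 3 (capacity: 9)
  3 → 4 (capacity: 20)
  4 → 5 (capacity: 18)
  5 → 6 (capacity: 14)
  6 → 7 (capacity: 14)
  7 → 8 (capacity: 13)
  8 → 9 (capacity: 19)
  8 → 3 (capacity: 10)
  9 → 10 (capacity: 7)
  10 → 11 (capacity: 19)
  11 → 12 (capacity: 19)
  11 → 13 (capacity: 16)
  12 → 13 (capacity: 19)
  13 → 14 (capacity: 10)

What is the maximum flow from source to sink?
Maximum flow = 5

Max flow: 5

Flow assignment:
  0 → 1: 5/11
  1 → 2: 5/5
  2 → 3: 5/9
  3 → 4: 5/20
  4 → 5: 5/18
  5 → 6: 5/14
  6 → 7: 5/14
  7 → 8: 5/13
  8 → 9: 5/19
  9 → 10: 5/7
  10 → 11: 5/19
  11 → 13: 5/16
  13 → 14: 5/10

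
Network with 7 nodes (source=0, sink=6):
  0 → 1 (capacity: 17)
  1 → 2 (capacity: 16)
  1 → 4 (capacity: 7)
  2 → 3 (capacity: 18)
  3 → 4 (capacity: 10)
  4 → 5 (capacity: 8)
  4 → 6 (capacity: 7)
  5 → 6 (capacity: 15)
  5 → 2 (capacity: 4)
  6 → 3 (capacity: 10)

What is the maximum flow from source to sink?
Maximum flow = 15

Max flow: 15

Flow assignment:
  0 → 1: 15/17
  1 → 2: 8/16
  1 → 4: 7/7
  2 → 3: 8/18
  3 → 4: 8/10
  4 → 5: 8/8
  4 → 6: 7/7
  5 → 6: 8/15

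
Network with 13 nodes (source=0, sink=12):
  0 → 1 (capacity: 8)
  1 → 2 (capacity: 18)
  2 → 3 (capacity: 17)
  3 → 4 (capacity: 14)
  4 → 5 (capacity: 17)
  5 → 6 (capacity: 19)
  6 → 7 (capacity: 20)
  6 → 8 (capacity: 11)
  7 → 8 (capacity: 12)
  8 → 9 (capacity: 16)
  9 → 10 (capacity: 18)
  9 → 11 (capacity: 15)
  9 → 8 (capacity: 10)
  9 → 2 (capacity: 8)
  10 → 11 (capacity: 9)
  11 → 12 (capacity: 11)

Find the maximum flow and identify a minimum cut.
Max flow = 8, Min cut edges: (0,1)

Maximum flow: 8
Minimum cut: (0,1)
Partition: S = [0], T = [1, 2, 3, 4, 5, 6, 7, 8, 9, 10, 11, 12]

Max-flow min-cut theorem verified: both equal 8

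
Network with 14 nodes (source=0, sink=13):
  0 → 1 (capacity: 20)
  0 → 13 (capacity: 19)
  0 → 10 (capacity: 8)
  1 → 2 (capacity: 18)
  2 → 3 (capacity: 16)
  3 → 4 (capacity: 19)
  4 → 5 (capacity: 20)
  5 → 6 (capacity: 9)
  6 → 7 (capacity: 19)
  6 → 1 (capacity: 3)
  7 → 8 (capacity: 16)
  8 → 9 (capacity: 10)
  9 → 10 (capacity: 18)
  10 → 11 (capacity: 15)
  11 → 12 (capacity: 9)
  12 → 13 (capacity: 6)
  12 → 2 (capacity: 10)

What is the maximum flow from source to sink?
Maximum flow = 25

Max flow: 25

Flow assignment:
  0 → 1: 6/20
  0 → 13: 19/19
  1 → 2: 9/18
  2 → 3: 9/16
  3 → 4: 9/19
  4 → 5: 9/20
  5 → 6: 9/9
  6 → 7: 6/19
  6 → 1: 3/3
  7 → 8: 6/16
  8 → 9: 6/10
  9 → 10: 6/18
  10 → 11: 6/15
  11 → 12: 6/9
  12 → 13: 6/6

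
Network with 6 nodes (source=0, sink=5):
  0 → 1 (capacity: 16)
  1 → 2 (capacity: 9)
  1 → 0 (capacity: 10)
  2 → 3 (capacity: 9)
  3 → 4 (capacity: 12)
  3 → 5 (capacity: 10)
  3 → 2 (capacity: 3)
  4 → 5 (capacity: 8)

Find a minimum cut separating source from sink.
Min cut value = 9, edges: (2,3)

Min cut value: 9
Partition: S = [0, 1, 2], T = [3, 4, 5]
Cut edges: (2,3)

By max-flow min-cut theorem, max flow = min cut = 9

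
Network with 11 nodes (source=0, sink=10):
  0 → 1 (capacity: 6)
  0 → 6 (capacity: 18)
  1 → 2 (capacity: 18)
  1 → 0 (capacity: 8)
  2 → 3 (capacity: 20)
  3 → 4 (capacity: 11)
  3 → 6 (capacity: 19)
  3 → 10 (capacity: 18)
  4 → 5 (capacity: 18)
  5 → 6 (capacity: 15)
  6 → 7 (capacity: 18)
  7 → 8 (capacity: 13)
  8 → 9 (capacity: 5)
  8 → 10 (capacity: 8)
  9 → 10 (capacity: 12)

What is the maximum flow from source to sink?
Maximum flow = 19

Max flow: 19

Flow assignment:
  0 → 1: 6/6
  0 → 6: 13/18
  1 → 2: 6/18
  2 → 3: 6/20
  3 → 10: 6/18
  6 → 7: 13/18
  7 → 8: 13/13
  8 → 9: 5/5
  8 → 10: 8/8
  9 → 10: 5/12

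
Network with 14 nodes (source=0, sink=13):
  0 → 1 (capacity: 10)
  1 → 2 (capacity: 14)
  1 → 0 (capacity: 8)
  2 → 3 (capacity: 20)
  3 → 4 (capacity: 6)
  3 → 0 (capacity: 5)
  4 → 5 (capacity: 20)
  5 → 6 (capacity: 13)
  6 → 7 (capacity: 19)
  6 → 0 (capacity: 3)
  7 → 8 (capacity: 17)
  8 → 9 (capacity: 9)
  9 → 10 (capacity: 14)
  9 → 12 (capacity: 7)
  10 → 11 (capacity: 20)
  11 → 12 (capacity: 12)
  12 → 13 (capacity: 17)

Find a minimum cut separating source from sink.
Min cut value = 6, edges: (3,4)

Min cut value: 6
Partition: S = [0, 1, 2, 3], T = [4, 5, 6, 7, 8, 9, 10, 11, 12, 13]
Cut edges: (3,4)

By max-flow min-cut theorem, max flow = min cut = 6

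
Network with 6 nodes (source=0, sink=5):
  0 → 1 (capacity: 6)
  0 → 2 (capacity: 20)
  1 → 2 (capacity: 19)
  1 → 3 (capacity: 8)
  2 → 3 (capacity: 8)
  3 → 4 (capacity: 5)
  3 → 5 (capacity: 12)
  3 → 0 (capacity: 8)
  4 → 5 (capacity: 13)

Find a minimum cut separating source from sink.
Min cut value = 14, edges: (0,1), (2,3)

Min cut value: 14
Partition: S = [0, 2], T = [1, 3, 4, 5]
Cut edges: (0,1), (2,3)

By max-flow min-cut theorem, max flow = min cut = 14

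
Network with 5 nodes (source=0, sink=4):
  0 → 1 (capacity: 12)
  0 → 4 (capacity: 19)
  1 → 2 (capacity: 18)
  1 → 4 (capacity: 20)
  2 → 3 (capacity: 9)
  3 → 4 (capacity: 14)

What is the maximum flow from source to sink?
Maximum flow = 31

Max flow: 31

Flow assignment:
  0 → 1: 12/12
  0 → 4: 19/19
  1 → 4: 12/20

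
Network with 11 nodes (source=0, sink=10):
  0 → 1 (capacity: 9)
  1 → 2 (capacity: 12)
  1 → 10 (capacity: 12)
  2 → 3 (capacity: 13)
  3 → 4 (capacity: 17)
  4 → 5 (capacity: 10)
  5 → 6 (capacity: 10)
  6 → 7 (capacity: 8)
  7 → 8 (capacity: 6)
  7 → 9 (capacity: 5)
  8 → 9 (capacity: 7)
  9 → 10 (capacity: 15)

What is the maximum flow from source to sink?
Maximum flow = 9

Max flow: 9

Flow assignment:
  0 → 1: 9/9
  1 → 10: 9/12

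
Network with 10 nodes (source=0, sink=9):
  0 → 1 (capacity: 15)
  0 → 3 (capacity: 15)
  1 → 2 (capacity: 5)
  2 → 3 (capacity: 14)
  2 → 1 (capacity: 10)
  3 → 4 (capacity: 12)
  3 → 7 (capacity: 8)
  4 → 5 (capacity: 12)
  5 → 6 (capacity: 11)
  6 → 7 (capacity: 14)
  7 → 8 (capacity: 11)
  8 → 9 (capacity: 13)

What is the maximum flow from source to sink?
Maximum flow = 11

Max flow: 11

Flow assignment:
  0 → 1: 5/15
  0 → 3: 6/15
  1 → 2: 5/5
  2 → 3: 5/14
  3 → 4: 11/12
  4 → 5: 11/12
  5 → 6: 11/11
  6 → 7: 11/14
  7 → 8: 11/11
  8 → 9: 11/13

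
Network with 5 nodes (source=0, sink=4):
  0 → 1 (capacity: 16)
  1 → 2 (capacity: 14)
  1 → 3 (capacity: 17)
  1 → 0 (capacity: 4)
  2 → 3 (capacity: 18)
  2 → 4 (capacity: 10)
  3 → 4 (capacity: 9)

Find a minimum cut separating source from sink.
Min cut value = 16, edges: (0,1)

Min cut value: 16
Partition: S = [0], T = [1, 2, 3, 4]
Cut edges: (0,1)

By max-flow min-cut theorem, max flow = min cut = 16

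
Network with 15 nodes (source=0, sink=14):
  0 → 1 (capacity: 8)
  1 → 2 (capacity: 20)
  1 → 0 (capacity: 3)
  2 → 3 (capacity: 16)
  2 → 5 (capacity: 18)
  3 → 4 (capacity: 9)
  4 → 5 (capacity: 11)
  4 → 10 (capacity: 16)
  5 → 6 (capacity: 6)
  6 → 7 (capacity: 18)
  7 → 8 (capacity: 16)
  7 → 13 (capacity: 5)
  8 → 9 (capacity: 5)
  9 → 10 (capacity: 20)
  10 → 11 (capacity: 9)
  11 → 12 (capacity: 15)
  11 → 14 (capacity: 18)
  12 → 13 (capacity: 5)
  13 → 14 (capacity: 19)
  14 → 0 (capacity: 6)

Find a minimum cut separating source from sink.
Min cut value = 8, edges: (0,1)

Min cut value: 8
Partition: S = [0], T = [1, 2, 3, 4, 5, 6, 7, 8, 9, 10, 11, 12, 13, 14]
Cut edges: (0,1)

By max-flow min-cut theorem, max flow = min cut = 8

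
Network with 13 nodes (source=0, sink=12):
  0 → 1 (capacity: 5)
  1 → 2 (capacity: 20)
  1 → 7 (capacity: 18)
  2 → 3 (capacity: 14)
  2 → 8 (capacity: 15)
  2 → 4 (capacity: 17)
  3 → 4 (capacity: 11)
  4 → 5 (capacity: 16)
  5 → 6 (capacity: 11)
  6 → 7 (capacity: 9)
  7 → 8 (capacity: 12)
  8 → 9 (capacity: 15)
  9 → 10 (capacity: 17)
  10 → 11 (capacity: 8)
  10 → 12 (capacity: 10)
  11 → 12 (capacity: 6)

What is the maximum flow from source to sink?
Maximum flow = 5

Max flow: 5

Flow assignment:
  0 → 1: 5/5
  1 → 2: 5/20
  2 → 8: 5/15
  8 → 9: 5/15
  9 → 10: 5/17
  10 → 12: 5/10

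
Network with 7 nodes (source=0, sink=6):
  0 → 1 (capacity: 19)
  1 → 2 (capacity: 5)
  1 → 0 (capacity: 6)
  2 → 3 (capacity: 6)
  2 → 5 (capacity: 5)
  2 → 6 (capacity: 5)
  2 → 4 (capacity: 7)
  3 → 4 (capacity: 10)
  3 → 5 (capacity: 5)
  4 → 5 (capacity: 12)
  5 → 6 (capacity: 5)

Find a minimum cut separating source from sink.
Min cut value = 5, edges: (1,2)

Min cut value: 5
Partition: S = [0, 1], T = [2, 3, 4, 5, 6]
Cut edges: (1,2)

By max-flow min-cut theorem, max flow = min cut = 5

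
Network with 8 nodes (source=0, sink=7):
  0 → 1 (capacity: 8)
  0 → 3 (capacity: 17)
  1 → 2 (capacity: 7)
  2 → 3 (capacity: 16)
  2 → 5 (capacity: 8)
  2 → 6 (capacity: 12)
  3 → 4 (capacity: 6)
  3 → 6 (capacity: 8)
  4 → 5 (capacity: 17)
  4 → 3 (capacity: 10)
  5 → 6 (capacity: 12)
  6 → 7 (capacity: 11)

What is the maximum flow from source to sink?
Maximum flow = 11

Max flow: 11

Flow assignment:
  0 → 3: 11/17
  3 → 4: 6/6
  3 → 6: 5/8
  4 → 5: 6/17
  5 → 6: 6/12
  6 → 7: 11/11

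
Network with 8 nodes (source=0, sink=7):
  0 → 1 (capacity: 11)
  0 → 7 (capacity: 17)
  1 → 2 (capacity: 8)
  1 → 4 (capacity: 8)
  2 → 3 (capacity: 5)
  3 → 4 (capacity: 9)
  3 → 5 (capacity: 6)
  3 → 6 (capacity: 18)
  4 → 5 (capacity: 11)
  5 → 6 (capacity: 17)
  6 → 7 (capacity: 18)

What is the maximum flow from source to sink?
Maximum flow = 28

Max flow: 28

Flow assignment:
  0 → 1: 11/11
  0 → 7: 17/17
  1 → 2: 5/8
  1 → 4: 6/8
  2 → 3: 5/5
  3 → 6: 5/18
  4 → 5: 6/11
  5 → 6: 6/17
  6 → 7: 11/18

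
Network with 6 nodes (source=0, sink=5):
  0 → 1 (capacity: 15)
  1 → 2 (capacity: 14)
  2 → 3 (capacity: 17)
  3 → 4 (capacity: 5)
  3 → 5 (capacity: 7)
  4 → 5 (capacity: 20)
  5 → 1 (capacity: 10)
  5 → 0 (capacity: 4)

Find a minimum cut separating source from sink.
Min cut value = 12, edges: (3,4), (3,5)

Min cut value: 12
Partition: S = [0, 1, 2, 3], T = [4, 5]
Cut edges: (3,4), (3,5)

By max-flow min-cut theorem, max flow = min cut = 12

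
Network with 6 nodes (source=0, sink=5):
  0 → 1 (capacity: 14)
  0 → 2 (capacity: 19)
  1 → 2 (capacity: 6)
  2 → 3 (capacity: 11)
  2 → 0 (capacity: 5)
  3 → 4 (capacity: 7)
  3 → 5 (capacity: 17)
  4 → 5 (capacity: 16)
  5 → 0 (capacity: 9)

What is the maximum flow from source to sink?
Maximum flow = 11

Max flow: 11

Flow assignment:
  0 → 1: 6/14
  0 → 2: 5/19
  1 → 2: 6/6
  2 → 3: 11/11
  3 → 5: 11/17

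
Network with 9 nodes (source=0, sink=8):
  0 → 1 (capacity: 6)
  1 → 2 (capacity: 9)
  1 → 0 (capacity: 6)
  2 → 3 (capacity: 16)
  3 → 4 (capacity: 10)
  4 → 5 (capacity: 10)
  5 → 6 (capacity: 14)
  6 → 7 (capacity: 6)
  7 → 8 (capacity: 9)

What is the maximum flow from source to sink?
Maximum flow = 6

Max flow: 6

Flow assignment:
  0 → 1: 6/6
  1 → 2: 6/9
  2 → 3: 6/16
  3 → 4: 6/10
  4 → 5: 6/10
  5 → 6: 6/14
  6 → 7: 6/6
  7 → 8: 6/9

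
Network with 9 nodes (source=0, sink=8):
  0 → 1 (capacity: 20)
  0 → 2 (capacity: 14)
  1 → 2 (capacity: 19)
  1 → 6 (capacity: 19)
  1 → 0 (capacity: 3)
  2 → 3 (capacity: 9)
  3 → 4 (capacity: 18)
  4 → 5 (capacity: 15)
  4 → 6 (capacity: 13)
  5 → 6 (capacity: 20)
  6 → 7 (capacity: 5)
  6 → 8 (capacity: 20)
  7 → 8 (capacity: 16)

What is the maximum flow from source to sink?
Maximum flow = 25

Max flow: 25

Flow assignment:
  0 → 1: 16/20
  0 → 2: 9/14
  1 → 6: 16/19
  2 → 3: 9/9
  3 → 4: 9/18
  4 → 6: 9/13
  6 → 7: 5/5
  6 → 8: 20/20
  7 → 8: 5/16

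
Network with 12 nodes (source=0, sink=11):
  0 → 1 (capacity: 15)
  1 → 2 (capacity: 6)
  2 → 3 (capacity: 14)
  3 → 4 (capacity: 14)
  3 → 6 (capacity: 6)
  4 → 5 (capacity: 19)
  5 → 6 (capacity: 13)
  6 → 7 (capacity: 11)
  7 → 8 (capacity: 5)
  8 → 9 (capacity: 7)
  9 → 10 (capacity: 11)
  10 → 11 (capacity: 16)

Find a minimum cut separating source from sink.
Min cut value = 5, edges: (7,8)

Min cut value: 5
Partition: S = [0, 1, 2, 3, 4, 5, 6, 7], T = [8, 9, 10, 11]
Cut edges: (7,8)

By max-flow min-cut theorem, max flow = min cut = 5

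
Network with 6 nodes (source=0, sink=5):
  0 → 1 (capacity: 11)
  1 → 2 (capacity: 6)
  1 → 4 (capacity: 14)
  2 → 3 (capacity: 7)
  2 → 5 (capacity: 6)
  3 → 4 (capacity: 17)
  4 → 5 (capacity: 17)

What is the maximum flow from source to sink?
Maximum flow = 11

Max flow: 11

Flow assignment:
  0 → 1: 11/11
  1 → 2: 6/6
  1 → 4: 5/14
  2 → 5: 6/6
  4 → 5: 5/17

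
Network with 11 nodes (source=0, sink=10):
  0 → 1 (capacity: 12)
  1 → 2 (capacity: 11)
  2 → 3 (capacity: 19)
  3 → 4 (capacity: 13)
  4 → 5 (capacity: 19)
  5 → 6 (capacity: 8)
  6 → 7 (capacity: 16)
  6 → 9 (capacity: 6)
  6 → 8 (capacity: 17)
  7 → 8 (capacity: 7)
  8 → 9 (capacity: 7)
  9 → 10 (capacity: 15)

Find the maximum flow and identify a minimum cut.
Max flow = 8, Min cut edges: (5,6)

Maximum flow: 8
Minimum cut: (5,6)
Partition: S = [0, 1, 2, 3, 4, 5], T = [6, 7, 8, 9, 10]

Max-flow min-cut theorem verified: both equal 8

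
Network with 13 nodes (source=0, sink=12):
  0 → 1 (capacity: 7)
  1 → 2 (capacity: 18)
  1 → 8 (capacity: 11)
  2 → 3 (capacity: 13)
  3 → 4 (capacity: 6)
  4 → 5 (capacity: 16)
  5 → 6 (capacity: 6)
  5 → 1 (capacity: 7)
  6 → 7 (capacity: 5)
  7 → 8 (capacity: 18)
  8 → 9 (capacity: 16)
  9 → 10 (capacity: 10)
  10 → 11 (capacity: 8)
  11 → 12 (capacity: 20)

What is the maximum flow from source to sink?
Maximum flow = 7

Max flow: 7

Flow assignment:
  0 → 1: 7/7
  1 → 8: 7/11
  8 → 9: 7/16
  9 → 10: 7/10
  10 → 11: 7/8
  11 → 12: 7/20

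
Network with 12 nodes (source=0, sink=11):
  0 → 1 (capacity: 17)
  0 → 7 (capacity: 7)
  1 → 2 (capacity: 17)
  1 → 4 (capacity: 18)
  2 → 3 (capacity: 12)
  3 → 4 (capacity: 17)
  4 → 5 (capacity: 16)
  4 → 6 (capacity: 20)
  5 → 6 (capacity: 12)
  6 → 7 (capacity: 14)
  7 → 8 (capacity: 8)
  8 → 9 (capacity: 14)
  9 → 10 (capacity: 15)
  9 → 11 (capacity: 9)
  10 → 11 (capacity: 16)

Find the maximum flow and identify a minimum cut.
Max flow = 8, Min cut edges: (7,8)

Maximum flow: 8
Minimum cut: (7,8)
Partition: S = [0, 1, 2, 3, 4, 5, 6, 7], T = [8, 9, 10, 11]

Max-flow min-cut theorem verified: both equal 8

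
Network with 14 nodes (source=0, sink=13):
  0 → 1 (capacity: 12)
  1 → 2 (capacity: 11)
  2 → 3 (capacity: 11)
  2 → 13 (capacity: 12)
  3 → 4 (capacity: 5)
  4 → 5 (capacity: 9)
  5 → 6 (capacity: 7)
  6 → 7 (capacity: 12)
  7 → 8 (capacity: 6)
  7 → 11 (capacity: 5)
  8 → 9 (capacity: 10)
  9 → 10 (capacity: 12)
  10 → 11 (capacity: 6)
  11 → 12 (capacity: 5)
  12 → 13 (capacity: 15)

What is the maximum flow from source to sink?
Maximum flow = 11

Max flow: 11

Flow assignment:
  0 → 1: 11/12
  1 → 2: 11/11
  2 → 13: 11/12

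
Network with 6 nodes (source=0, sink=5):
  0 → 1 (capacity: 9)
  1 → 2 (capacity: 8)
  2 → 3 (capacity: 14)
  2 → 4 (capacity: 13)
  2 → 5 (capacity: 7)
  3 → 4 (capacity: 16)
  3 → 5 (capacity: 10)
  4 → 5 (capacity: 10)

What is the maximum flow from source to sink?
Maximum flow = 8

Max flow: 8

Flow assignment:
  0 → 1: 8/9
  1 → 2: 8/8
  2 → 3: 1/14
  2 → 5: 7/7
  3 → 5: 1/10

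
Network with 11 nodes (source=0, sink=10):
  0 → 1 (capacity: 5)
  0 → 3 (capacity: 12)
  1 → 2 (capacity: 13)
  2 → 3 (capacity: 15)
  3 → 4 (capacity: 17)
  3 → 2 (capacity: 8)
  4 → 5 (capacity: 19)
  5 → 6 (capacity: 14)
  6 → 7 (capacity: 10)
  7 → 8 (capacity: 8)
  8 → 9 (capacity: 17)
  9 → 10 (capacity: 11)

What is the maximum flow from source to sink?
Maximum flow = 8

Max flow: 8

Flow assignment:
  0 → 1: 5/5
  0 → 3: 3/12
  1 → 2: 5/13
  2 → 3: 5/15
  3 → 4: 8/17
  4 → 5: 8/19
  5 → 6: 8/14
  6 → 7: 8/10
  7 → 8: 8/8
  8 → 9: 8/17
  9 → 10: 8/11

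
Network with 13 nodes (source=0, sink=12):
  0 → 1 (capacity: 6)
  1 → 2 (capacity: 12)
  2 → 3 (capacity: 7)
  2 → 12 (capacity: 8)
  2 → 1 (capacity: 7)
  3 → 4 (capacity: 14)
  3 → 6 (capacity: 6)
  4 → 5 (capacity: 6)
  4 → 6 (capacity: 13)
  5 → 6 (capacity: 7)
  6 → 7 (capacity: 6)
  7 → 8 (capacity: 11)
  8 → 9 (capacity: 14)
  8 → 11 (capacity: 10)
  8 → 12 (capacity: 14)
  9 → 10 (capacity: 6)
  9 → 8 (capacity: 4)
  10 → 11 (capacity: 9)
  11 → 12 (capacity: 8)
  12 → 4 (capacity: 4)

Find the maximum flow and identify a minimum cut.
Max flow = 6, Min cut edges: (0,1)

Maximum flow: 6
Minimum cut: (0,1)
Partition: S = [0], T = [1, 2, 3, 4, 5, 6, 7, 8, 9, 10, 11, 12]

Max-flow min-cut theorem verified: both equal 6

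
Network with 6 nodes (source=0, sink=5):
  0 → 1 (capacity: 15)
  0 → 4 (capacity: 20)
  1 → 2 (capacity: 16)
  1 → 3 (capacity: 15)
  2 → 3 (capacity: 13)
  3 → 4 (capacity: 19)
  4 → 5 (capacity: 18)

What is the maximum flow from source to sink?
Maximum flow = 18

Max flow: 18

Flow assignment:
  0 → 1: 15/15
  0 → 4: 3/20
  1 → 3: 15/15
  3 → 4: 15/19
  4 → 5: 18/18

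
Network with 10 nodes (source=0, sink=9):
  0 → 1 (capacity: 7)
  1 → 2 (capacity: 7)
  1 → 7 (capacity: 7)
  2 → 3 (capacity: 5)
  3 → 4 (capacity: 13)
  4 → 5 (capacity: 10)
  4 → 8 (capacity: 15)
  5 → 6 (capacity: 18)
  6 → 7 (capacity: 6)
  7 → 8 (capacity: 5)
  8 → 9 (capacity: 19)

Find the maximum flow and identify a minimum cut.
Max flow = 7, Min cut edges: (0,1)

Maximum flow: 7
Minimum cut: (0,1)
Partition: S = [0], T = [1, 2, 3, 4, 5, 6, 7, 8, 9]

Max-flow min-cut theorem verified: both equal 7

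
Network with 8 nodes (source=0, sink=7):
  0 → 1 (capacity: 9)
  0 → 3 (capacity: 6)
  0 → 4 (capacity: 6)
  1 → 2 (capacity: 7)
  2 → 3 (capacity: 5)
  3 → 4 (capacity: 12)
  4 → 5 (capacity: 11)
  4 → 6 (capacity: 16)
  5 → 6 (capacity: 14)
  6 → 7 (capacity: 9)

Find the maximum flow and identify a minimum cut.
Max flow = 9, Min cut edges: (6,7)

Maximum flow: 9
Minimum cut: (6,7)
Partition: S = [0, 1, 2, 3, 4, 5, 6], T = [7]

Max-flow min-cut theorem verified: both equal 9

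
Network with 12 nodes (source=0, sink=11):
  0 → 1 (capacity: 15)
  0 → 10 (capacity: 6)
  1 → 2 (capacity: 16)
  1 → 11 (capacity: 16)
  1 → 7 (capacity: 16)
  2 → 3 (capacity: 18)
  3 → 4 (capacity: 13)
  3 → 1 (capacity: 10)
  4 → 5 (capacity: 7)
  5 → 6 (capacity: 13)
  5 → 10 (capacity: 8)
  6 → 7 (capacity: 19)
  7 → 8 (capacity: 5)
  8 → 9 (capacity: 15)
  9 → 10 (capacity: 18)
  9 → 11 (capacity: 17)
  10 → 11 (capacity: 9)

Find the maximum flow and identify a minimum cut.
Max flow = 21, Min cut edges: (0,1), (0,10)

Maximum flow: 21
Minimum cut: (0,1), (0,10)
Partition: S = [0], T = [1, 2, 3, 4, 5, 6, 7, 8, 9, 10, 11]

Max-flow min-cut theorem verified: both equal 21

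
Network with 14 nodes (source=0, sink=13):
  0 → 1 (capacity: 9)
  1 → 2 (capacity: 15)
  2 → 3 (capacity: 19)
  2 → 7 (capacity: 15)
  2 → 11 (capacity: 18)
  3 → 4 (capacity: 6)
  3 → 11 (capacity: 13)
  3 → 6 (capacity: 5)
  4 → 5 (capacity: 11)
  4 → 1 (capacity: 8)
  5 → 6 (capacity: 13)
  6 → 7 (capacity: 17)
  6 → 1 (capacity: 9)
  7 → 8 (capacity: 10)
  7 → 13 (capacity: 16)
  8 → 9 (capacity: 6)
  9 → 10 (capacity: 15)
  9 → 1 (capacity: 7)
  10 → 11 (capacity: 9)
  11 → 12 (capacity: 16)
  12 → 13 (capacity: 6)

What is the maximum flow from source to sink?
Maximum flow = 9

Max flow: 9

Flow assignment:
  0 → 1: 9/9
  1 → 2: 9/15
  2 → 7: 9/15
  7 → 13: 9/16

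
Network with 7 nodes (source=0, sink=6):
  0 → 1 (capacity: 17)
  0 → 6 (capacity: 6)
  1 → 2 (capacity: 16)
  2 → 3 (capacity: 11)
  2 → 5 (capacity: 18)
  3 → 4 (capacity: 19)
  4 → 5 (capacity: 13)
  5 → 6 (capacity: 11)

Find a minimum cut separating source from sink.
Min cut value = 17, edges: (0,6), (5,6)

Min cut value: 17
Partition: S = [0, 1, 2, 3, 4, 5], T = [6]
Cut edges: (0,6), (5,6)

By max-flow min-cut theorem, max flow = min cut = 17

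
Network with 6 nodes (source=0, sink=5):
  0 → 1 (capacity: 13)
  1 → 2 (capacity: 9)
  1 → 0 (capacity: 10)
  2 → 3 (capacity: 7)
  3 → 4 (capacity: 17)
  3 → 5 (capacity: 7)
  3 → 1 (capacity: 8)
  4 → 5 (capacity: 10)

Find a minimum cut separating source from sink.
Min cut value = 7, edges: (2,3)

Min cut value: 7
Partition: S = [0, 1, 2], T = [3, 4, 5]
Cut edges: (2,3)

By max-flow min-cut theorem, max flow = min cut = 7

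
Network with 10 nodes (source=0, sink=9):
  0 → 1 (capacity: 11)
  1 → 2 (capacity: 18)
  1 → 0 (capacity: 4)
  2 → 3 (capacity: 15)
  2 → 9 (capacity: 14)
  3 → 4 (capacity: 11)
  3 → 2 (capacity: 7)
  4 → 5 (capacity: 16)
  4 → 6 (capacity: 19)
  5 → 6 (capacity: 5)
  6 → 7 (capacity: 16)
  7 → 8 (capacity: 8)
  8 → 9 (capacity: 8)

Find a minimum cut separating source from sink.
Min cut value = 11, edges: (0,1)

Min cut value: 11
Partition: S = [0], T = [1, 2, 3, 4, 5, 6, 7, 8, 9]
Cut edges: (0,1)

By max-flow min-cut theorem, max flow = min cut = 11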